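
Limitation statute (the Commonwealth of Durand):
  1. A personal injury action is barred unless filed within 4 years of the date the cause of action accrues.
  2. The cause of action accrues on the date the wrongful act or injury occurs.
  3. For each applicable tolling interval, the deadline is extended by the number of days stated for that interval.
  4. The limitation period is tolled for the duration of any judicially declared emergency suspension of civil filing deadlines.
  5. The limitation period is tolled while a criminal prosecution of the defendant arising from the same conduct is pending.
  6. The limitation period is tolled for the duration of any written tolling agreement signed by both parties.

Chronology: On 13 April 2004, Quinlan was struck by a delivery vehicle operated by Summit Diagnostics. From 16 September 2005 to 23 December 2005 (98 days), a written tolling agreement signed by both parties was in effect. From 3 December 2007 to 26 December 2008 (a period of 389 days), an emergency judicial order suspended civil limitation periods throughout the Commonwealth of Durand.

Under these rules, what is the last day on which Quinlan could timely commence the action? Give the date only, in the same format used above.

The limitation period began to run on 13 April 2004.
4 years from 13 April 2004 is 13 April 2008.
The written tolling agreement from 16 September 2005 to 23 December 2005 tolled the period for 98 days, extending the deadline to 20 July 2008.
The emergency suspension of filing deadlines from 3 December 2007 to 26 December 2008 tolled the period for 389 days, extending the deadline to 13 August 2009.

13 August 2009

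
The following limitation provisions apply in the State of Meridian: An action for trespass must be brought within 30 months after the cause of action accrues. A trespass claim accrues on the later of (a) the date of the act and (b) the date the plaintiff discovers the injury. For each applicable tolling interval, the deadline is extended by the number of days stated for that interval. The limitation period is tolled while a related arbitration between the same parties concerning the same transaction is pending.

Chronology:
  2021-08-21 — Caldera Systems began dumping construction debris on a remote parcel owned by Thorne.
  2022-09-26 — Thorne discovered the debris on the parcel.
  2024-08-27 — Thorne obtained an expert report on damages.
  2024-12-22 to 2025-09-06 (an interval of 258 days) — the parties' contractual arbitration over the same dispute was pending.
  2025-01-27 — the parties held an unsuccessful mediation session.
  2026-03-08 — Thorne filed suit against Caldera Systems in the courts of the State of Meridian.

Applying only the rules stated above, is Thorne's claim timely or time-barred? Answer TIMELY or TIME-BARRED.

TIME-BARRED

Taking the later of the act (2021-08-21) and discovery (2022-09-26), the claim accrued on 2022-09-26.
Adding the 30 months base period to 2022-09-26 gives a deadline of 2025-03-26, before any tolling.
The period was tolled for 258 days by the pending related arbitration (2024-12-22 to 2025-09-06), pushing the deadline to 2025-12-09.
The other events in the timeline have no effect on the limitation period under the stated rules.
Thorne filed on 2026-03-08, after the 2025-12-09 deadline, so the action is time-barred.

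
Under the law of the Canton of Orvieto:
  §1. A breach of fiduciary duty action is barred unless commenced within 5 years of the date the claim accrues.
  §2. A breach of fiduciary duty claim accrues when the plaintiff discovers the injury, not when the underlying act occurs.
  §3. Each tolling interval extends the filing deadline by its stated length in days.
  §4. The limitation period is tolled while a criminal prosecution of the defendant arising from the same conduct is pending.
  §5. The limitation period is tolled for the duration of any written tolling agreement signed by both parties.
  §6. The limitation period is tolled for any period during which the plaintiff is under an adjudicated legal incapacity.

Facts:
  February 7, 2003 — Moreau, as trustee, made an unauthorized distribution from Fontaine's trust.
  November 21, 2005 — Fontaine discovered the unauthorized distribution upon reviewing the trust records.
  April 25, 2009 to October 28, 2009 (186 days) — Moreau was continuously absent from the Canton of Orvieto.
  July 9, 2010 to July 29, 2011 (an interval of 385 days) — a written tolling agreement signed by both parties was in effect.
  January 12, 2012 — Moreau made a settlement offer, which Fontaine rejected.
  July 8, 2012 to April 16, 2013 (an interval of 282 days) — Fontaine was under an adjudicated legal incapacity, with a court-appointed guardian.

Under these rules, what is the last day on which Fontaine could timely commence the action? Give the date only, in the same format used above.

December 11, 2011

Accrual is tied to discovery, so the period began on November 21, 2005 rather than on February 7, 2003 when the act occurred.
Adding the 5 years base period to November 21, 2005 gives a deadline of November 21, 2010, before any tolling.
The written tolling agreement from July 9, 2010 to July 29, 2011 tolled the period for 385 days, extending the deadline to December 11, 2011.
By the time the plaintiff's legal incapacity began on July 8, 2012, the limitation period had already expired on December 11, 2011; that interval cannot revive it.
The defendant's absence from the jurisdiction from April 25, 2009 to October 28, 2009 does not toll the period, because no stated rule makes the defendant's absence a tolling event.
The other events in the timeline have no effect on the limitation period under the stated rules.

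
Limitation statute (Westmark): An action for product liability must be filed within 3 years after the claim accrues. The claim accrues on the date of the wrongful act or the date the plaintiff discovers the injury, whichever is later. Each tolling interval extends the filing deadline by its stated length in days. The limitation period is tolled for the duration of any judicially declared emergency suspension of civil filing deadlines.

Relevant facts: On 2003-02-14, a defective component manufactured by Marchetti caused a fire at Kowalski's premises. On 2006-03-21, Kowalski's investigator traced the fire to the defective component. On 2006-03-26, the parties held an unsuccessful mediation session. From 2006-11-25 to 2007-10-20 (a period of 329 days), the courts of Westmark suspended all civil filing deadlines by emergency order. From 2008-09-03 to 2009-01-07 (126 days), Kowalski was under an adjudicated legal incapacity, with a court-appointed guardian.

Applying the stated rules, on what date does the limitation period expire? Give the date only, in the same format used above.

2010-02-13

Because discovery on 2006-03-21 post-dates the 2003-02-14 act, accrual under the later-of rule falls on 2006-03-21.
3 years from 2006-03-21 is 2009-03-21.
The emergency suspension of filing deadlines from 2006-11-25 to 2007-10-20 tolled the period for 329 days, extending the deadline to 2010-02-13.
Although the plaintiff's incapacity ran from 2008-09-03 to 2009-01-07, the stated rules do not make that a tolling event, so it is disregarded.
The other events in the timeline have no effect on the limitation period under the stated rules.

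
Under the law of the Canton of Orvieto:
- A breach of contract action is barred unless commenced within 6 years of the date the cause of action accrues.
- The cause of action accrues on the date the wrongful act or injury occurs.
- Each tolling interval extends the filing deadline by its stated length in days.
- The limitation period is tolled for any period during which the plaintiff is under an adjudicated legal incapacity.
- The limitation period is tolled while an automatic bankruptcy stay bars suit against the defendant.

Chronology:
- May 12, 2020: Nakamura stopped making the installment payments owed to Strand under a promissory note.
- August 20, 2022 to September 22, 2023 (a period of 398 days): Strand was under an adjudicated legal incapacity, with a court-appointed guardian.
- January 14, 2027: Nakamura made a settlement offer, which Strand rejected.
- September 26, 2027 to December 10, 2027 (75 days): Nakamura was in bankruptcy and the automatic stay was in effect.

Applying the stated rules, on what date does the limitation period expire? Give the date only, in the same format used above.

The cause of action accrued on May 12, 2020, the date of the act.
6 years from May 12, 2020 is May 12, 2026.
The plaintiff's legal incapacity from August 20, 2022 to September 22, 2023 tolled the period for 398 days, extending the deadline to June 14, 2027.
By the time the automatic bankruptcy stay began on September 26, 2027, the limitation period had already expired on June 14, 2027; that interval cannot revive it.
Nothing else in the chronology tolls or restarts the period.

June 14, 2027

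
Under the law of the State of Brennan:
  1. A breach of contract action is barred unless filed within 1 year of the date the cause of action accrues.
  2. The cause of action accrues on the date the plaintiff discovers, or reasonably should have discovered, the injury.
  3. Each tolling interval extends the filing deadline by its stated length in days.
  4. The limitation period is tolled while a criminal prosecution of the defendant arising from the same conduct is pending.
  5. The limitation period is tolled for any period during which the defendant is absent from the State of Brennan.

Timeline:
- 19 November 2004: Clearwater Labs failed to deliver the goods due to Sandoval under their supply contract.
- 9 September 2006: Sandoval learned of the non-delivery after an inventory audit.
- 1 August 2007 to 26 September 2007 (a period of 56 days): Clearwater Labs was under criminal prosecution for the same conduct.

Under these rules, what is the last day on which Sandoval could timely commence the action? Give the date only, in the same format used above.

Under the discovery rule, the claim accrued on 9 September 2006, when Sandoval discovered the injury — not on the 19 November 2004 date of the underlying act.
1 year from 9 September 2006 is 9 September 2007.
Because the pending criminal prosecution ran from 1 August 2007 to 26 September 2007, the deadline is extended by 56 days to 4 November 2007.

4 November 2007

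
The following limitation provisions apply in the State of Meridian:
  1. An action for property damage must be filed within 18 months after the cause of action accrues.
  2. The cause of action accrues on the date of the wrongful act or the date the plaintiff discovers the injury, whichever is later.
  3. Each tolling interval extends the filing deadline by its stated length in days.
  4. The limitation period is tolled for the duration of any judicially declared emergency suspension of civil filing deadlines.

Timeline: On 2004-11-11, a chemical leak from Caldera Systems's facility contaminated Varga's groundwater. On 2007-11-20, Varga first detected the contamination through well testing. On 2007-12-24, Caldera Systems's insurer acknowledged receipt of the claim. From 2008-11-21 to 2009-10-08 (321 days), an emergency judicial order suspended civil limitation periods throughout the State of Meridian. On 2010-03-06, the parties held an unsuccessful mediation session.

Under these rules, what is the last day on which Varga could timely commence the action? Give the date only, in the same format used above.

2010-04-06

Taking the later of the act (2004-11-11) and discovery (2007-11-20), the claim accrued on 2007-11-20.
The untolled deadline — 18 months after 2007-11-20 — is 2009-05-20.
Because the emergency suspension of filing deadlines ran from 2008-11-21 to 2009-10-08, the deadline is extended by 321 days to 2010-04-06.
Nothing else in the chronology tolls or restarts the period.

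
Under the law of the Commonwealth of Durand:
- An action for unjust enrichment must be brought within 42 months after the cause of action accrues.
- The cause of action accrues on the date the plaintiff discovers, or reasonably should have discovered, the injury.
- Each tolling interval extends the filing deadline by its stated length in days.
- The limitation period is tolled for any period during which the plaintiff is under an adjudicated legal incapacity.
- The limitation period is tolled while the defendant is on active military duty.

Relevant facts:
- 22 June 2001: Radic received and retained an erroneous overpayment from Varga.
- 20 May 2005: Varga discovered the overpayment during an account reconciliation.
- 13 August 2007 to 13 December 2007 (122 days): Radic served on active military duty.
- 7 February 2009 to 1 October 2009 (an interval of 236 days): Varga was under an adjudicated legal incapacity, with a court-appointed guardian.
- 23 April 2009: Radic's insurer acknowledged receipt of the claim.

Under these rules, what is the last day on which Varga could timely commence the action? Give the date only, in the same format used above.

13 November 2009

Accrual is tied to discovery, so the period began on 20 May 2005 rather than on 22 June 2001 when the act occurred.
42 months from 20 May 2005 is 20 November 2008.
The period was tolled for 122 days by the defendant's active military service (13 August 2007 to 13 December 2007), pushing the deadline to 22 March 2009.
The plaintiff's legal incapacity from 7 February 2009 to 1 October 2009 tolled the period for 236 days, extending the deadline to 13 November 2009.
None of the other events listed affects the running of the period under the stated rules.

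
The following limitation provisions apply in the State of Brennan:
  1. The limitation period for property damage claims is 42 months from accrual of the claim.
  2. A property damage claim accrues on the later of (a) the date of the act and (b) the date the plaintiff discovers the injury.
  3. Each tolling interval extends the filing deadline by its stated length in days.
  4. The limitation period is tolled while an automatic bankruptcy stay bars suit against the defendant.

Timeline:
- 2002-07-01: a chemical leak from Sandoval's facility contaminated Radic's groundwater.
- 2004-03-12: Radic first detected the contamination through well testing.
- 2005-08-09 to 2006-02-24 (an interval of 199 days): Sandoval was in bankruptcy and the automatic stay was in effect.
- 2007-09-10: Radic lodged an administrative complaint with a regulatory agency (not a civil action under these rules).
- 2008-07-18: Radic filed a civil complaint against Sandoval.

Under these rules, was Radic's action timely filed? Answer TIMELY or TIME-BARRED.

TIME-BARRED

Taking the later of the act (2002-07-01) and discovery (2004-03-12), the claim accrued on 2004-03-12.
Adding the 42 months base period to 2004-03-12 gives a deadline of 2007-09-12, before any tolling.
The automatic bankruptcy stay from 2005-08-09 to 2006-02-24 tolled the period for 199 days, extending the deadline to 2008-03-29.
The other events in the timeline have no effect on the limitation period under the stated rules.
The 2008-07-18 filing falls after the 2008-03-29 deadline; the claim is time-barred.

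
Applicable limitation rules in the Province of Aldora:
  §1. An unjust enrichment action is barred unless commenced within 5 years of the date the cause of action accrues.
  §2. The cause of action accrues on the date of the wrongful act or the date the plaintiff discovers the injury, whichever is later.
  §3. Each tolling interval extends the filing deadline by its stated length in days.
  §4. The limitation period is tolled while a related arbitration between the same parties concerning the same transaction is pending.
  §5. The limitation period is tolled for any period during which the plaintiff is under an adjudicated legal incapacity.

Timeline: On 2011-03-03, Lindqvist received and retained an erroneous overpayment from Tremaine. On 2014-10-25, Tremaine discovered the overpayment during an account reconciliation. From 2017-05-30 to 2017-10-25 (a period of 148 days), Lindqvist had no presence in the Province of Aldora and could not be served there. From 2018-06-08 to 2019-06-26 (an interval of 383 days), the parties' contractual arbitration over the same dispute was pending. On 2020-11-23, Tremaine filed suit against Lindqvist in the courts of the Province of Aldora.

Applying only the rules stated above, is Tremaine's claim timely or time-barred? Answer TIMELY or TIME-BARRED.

Because discovery on 2014-10-25 post-dates the 2011-03-03 act, accrual under the later-of rule falls on 2014-10-25.
The untolled deadline — 5 years after 2014-10-25 — is 2019-10-25.
Because the pending related arbitration ran from 2018-06-08 to 2019-06-26, the deadline is extended by 383 days to 2020-11-11.
Although the defendant's absence ran from 2017-05-30 to 2017-10-25, the stated rules do not make that a tolling event, so it is disregarded.
The 2020-11-23 filing falls after the 2020-11-11 deadline; the claim is time-barred.

TIME-BARRED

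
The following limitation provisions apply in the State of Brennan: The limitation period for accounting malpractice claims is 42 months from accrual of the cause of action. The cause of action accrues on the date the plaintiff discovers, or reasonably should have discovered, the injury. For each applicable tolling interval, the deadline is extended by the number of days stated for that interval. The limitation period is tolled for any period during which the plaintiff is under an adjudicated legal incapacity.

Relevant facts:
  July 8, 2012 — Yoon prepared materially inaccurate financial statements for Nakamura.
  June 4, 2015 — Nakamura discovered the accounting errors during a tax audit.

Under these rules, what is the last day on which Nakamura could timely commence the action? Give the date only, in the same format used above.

December 4, 2018

Under the discovery rule, the claim accrued on June 4, 2015, when Nakamura discovered the injury — not on the July 8, 2012 date of the underlying act.
42 months from June 4, 2015 is December 4, 2018.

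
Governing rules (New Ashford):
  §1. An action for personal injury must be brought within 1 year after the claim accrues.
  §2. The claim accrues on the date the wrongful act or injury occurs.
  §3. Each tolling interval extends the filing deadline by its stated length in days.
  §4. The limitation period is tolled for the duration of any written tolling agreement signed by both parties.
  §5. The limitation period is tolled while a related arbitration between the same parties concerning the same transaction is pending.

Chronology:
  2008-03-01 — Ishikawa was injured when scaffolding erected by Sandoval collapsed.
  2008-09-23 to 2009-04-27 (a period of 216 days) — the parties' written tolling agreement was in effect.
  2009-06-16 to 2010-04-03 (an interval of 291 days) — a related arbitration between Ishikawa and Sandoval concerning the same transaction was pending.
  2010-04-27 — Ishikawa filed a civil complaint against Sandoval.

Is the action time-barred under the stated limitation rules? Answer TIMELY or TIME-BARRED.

The claim accrued on 2008-03-01, when the wrongful act occurred.
Adding the 1 year base period to 2008-03-01 gives a deadline of 2009-03-01, before any tolling.
Because the written tolling agreement ran from 2008-09-23 to 2009-04-27, the deadline is extended by 216 days to 2009-10-03.
The period was tolled for 291 days by the pending related arbitration (2009-06-16 to 2010-04-03), pushing the deadline to 2010-07-21.
Ishikawa filed on 2010-04-27, before the 2010-07-21 deadline, so the action is timely.

TIMELY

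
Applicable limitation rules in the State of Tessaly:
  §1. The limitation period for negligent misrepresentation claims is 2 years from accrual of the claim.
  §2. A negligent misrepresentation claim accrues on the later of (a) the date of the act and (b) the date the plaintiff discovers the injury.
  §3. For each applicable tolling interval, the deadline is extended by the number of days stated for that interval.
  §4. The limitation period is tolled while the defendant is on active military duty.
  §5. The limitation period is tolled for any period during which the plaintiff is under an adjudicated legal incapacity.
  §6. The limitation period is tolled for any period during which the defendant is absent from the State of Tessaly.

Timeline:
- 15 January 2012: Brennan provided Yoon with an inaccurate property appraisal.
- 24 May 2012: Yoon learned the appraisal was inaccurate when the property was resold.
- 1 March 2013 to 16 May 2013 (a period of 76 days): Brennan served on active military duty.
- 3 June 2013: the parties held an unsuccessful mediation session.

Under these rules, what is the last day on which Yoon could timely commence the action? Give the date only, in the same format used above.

8 August 2014

Taking the later of the act (15 January 2012) and discovery (24 May 2012), the claim accrued on 24 May 2012.
The untolled deadline — 2 years after 24 May 2012 — is 24 May 2014.
The defendant's active military service from 1 March 2013 to 16 May 2013 tolled the period for 76 days, extending the deadline to 8 August 2014.
Nothing else in the chronology tolls or restarts the period.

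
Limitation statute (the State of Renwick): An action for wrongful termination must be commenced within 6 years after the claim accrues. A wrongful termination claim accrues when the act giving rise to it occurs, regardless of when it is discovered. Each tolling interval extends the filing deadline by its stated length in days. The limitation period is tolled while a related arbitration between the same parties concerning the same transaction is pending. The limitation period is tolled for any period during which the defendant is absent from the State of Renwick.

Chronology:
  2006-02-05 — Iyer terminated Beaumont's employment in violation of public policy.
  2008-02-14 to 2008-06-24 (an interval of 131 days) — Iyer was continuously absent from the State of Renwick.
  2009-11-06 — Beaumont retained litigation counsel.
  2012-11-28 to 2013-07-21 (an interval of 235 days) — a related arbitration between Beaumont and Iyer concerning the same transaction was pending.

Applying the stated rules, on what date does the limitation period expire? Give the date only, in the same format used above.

The claim accrued on 2006-02-05, the date of the act.
Adding the 6 years base period to 2006-02-05 gives a deadline of 2012-02-05, before any tolling.
Because the defendant's absence from the jurisdiction ran from 2008-02-14 to 2008-06-24, the deadline is extended by 131 days to 2012-06-15.
The pending related arbitration starting 2012-11-28 came too late — the period had run on 2012-06-15 — and so does not extend the deadline.
Nothing else in the chronology tolls or restarts the period.

2012-06-15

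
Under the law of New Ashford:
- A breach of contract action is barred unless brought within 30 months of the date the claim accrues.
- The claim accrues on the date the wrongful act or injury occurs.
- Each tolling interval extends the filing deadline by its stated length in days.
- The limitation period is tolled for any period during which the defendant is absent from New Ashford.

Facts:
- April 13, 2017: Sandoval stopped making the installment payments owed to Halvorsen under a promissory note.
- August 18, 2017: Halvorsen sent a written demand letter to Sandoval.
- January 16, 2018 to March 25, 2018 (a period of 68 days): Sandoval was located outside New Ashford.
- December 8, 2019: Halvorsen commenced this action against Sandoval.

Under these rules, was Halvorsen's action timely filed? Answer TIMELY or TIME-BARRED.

TIMELY

The limitation period began to run on April 13, 2017.
The untolled deadline — 30 months after April 13, 2017 — is October 13, 2019.
The defendant's absence from the jurisdiction from January 16, 2018 to March 25, 2018 tolled the period for 68 days, extending the deadline to December 20, 2019.
None of the other events listed affects the running of the period under the stated rules.
Halvorsen filed on December 8, 2019, before the December 20, 2019 deadline, so the action is timely.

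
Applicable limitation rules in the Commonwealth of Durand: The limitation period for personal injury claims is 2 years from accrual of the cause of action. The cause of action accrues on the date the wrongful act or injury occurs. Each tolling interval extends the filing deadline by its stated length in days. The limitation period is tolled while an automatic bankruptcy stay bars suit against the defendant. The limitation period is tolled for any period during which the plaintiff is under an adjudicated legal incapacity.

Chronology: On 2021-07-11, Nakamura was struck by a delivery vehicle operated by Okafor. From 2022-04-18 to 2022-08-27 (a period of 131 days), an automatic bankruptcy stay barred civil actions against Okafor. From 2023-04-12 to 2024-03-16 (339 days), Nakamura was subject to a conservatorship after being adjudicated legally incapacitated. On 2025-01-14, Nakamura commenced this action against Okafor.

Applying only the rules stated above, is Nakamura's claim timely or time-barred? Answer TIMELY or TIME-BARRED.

TIME-BARRED

The cause of action accrued on 2021-07-11, the date of the act.
Adding the 2 years base period to 2021-07-11 gives a deadline of 2023-07-11, before any tolling.
Because the automatic bankruptcy stay ran from 2022-04-18 to 2022-08-27, the deadline is extended by 131 days to 2023-11-19.
Because the plaintiff's legal incapacity ran from 2023-04-12 to 2024-03-16, the deadline is extended by 339 days to 2024-10-23.
The 2025-01-14 filing falls after the 2024-10-23 deadline; the claim is time-barred.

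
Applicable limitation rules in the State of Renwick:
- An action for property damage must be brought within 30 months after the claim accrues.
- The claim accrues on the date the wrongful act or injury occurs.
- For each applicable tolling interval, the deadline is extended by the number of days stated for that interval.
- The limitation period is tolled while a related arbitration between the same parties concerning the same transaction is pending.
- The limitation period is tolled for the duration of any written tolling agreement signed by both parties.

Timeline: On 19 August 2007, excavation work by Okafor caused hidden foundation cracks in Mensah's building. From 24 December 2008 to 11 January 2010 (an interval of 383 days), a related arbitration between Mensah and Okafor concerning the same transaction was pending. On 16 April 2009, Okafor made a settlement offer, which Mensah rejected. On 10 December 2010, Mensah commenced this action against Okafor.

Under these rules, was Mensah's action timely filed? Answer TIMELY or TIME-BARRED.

TIMELY

The claim accrued on 19 August 2007, when the wrongful act occurred.
The untolled deadline — 30 months after 19 August 2007 — is 19 February 2010.
The period was tolled for 383 days by the pending related arbitration (24 December 2008 to 11 January 2010), pushing the deadline to 9 March 2011.
The other events in the timeline have no effect on the limitation period under the stated rules.
Filing on 10 December 2010 beat the 9 March 2011 deadline — the action is timely.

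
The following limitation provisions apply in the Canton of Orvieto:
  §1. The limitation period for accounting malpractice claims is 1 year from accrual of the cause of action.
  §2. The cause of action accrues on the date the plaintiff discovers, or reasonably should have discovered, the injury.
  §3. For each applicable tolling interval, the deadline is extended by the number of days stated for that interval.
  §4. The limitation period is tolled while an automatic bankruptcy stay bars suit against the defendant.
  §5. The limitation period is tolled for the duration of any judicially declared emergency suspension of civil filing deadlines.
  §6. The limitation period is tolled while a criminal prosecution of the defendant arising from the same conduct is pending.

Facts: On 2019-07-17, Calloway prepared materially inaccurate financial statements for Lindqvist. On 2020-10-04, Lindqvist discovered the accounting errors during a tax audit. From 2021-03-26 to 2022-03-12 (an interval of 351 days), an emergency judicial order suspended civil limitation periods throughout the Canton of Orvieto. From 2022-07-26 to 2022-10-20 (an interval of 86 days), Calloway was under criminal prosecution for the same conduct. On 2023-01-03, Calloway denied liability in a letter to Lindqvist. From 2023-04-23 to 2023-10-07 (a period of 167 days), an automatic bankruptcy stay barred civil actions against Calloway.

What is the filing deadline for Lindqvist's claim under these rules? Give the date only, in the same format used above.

Under the discovery rule, the claim accrued on 2020-10-04, when Lindqvist discovered the injury — not on the 2019-07-17 date of the underlying act.
Adding the 1 year base period to 2020-10-04 gives a deadline of 2021-10-04, before any tolling.
The emergency suspension of filing deadlines from 2021-03-26 to 2022-03-12 tolled the period for 351 days, extending the deadline to 2022-09-20.
The pending criminal prosecution from 2022-07-26 to 2022-10-20 tolled the period for 86 days, extending the deadline to 2022-12-15.
The automatic bankruptcy stay from 2023-04-23 to 2023-10-07 began after the period had already run on 2022-12-15, so it has no tolling effect.
Nothing else in the chronology tolls or restarts the period.

2022-12-15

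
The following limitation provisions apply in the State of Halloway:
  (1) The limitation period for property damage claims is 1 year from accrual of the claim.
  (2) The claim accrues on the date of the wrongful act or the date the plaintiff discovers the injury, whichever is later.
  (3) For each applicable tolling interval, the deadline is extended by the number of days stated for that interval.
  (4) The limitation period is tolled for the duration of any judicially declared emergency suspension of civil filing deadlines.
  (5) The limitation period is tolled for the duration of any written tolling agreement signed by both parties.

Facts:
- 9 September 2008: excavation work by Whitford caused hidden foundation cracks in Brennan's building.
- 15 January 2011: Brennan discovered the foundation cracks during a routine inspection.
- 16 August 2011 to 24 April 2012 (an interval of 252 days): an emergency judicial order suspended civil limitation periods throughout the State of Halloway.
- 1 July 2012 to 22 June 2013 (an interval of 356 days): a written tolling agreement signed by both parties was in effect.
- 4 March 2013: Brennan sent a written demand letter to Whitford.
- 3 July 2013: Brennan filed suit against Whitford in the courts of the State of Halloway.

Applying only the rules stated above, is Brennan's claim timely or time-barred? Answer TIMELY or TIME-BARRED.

The claim accrued on 15 January 2011 — the later of the 9 September 2008 act and the 15 January 2011 discovery.
Adding the 1 year base period to 15 January 2011 gives a deadline of 15 January 2012, before any tolling.
Because the emergency suspension of filing deadlines ran from 16 August 2011 to 24 April 2012, the deadline is extended by 252 days to 23 September 2012.
The written tolling agreement from 1 July 2012 to 22 June 2013 tolled the period for 356 days, extending the deadline to 14 September 2013.
None of the other events listed affects the running of the period under the stated rules.
Brennan filed on 3 July 2013, before the 14 September 2013 deadline, so the action is timely.

TIMELY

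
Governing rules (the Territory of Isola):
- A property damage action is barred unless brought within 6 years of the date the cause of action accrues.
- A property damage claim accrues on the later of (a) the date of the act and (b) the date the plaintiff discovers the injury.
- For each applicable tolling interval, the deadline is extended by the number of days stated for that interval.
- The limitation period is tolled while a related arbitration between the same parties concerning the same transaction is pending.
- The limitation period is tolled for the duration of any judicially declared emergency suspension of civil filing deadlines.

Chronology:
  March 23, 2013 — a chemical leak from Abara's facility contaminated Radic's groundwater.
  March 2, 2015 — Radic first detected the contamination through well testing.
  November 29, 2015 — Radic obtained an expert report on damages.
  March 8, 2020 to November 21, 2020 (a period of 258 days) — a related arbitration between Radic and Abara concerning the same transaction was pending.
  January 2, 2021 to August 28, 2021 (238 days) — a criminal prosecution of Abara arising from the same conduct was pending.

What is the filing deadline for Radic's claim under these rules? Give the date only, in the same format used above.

November 15, 2021

Taking the later of the act (March 23, 2013) and discovery (March 2, 2015), the claim accrued on March 2, 2015.
The untolled deadline — 6 years after March 2, 2015 — is March 2, 2021.
The pending related arbitration from March 8, 2020 to November 21, 2020 tolled the period for 258 days, extending the deadline to November 15, 2021.
The pending criminal prosecution from January 2, 2021 to August 28, 2021 does not toll the period, because no stated rule makes a criminal prosecution a tolling event.
None of the other events listed affects the running of the period under the stated rules.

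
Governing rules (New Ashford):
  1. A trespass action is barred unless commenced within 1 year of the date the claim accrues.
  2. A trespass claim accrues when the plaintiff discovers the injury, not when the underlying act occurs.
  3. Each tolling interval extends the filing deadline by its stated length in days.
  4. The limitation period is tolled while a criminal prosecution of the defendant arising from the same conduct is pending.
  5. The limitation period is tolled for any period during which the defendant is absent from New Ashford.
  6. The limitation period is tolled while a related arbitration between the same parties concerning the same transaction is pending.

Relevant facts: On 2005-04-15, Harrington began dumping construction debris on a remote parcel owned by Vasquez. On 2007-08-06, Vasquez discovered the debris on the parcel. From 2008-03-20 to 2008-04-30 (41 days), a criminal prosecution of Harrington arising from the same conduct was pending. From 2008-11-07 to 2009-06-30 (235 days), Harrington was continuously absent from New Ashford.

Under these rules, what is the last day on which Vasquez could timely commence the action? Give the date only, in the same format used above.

Under the discovery rule, the claim accrued on 2007-08-06, when Vasquez discovered the injury — not on the 2005-04-15 date of the underlying act.
The untolled deadline — 1 year after 2007-08-06 — is 2008-08-06.
The pending criminal prosecution from 2008-03-20 to 2008-04-30 tolled the period for 41 days, extending the deadline to 2008-09-16.
The defendant's absence from the jurisdiction from 2008-11-07 to 2009-06-30 began after the period had already run on 2008-09-16, so it has no tolling effect.

2008-09-16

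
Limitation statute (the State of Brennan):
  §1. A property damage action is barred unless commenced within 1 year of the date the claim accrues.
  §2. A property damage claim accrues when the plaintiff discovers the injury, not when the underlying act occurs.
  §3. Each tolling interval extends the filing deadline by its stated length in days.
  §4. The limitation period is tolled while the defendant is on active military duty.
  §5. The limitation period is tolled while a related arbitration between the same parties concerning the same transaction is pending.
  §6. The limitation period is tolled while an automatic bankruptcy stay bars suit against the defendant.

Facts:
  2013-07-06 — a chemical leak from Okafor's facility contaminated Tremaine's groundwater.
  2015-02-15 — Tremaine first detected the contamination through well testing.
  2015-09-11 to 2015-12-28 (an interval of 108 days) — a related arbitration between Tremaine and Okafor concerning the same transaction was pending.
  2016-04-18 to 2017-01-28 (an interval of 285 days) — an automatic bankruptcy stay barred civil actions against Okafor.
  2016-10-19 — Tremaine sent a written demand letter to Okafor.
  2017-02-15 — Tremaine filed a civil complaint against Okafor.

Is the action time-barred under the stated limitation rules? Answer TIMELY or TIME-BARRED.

TIMELY

The claim did not accrue until Tremaine discovered the injury on 2015-02-15; the 2013-07-06 act date does not start the clock under the stated rule.
1 year from 2015-02-15 is 2016-02-15.
Because the pending related arbitration ran from 2015-09-11 to 2015-12-28, the deadline is extended by 108 days to 2016-06-02.
The period was tolled for 285 days by the automatic bankruptcy stay (2016-04-18 to 2017-01-28), pushing the deadline to 2017-03-14.
None of the other events listed affects the running of the period under the stated rules.
Tremaine filed on 2017-02-15, before the 2017-03-14 deadline, so the action is timely.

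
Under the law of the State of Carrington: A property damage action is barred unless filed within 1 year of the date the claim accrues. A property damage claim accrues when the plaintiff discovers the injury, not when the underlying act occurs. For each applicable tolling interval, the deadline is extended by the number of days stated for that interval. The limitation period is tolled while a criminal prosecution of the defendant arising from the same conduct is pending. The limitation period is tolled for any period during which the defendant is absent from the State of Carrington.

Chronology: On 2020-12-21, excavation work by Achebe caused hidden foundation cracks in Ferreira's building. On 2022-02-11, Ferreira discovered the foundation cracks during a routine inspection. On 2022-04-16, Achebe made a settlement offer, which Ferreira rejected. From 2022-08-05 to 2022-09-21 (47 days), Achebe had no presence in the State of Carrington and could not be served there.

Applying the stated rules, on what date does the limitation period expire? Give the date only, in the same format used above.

2023-03-30

Accrual is tied to discovery, so the period began on 2022-02-11 rather than on 2020-12-21 when the act occurred.
The untolled deadline — 1 year after 2022-02-11 — is 2023-02-11.
Because the defendant's absence from the jurisdiction ran from 2022-08-05 to 2022-09-21, the deadline is extended by 47 days to 2023-03-30.
The other events in the timeline have no effect on the limitation period under the stated rules.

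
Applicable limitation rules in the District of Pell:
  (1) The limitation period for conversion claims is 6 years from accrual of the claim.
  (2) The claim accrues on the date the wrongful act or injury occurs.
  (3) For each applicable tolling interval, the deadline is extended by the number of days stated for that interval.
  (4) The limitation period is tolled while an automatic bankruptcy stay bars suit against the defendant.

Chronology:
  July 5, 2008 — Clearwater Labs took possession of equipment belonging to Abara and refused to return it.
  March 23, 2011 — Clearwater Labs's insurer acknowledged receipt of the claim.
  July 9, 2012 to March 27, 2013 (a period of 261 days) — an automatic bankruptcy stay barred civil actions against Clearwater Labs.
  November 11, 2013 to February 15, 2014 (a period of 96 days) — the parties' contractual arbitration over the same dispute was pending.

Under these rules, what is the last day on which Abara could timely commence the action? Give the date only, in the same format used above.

March 23, 2015

The limitation period began to run on July 5, 2008.
6 years from July 5, 2008 is July 5, 2014.
Because the automatic bankruptcy stay ran from July 9, 2012 to March 27, 2013, the deadline is extended by 261 days to March 23, 2015.
The pending related arbitration from November 11, 2013 to February 15, 2014 does not toll the period, because no stated rule makes a pending arbitration a tolling event.
The other events in the timeline have no effect on the limitation period under the stated rules.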